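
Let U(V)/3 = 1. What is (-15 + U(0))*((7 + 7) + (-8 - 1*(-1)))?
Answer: -84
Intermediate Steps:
U(V) = 3 (U(V) = 3*1 = 3)
(-15 + U(0))*((7 + 7) + (-8 - 1*(-1))) = (-15 + 3)*((7 + 7) + (-8 - 1*(-1))) = -12*(14 + (-8 + 1)) = -12*(14 - 7) = -12*7 = -84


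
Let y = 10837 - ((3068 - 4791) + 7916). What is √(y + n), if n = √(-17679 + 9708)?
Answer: √(4644 + I*√7971) ≈ 68.15 + 0.655*I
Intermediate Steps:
n = I*√7971 (n = √(-7971) = I*√7971 ≈ 89.281*I)
y = 4644 (y = 10837 - (-1723 + 7916) = 10837 - 1*6193 = 10837 - 6193 = 4644)
√(y + n) = √(4644 + I*√7971)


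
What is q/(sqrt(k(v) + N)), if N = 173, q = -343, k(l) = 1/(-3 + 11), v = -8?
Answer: -686*sqrt(2770)/1385 ≈ -26.068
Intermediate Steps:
k(l) = 1/8
q/(sqrt(k(v) + N)) = -343/sqrt(1/8 + 173) = -343*2*sqrt(2770)/1385 = -686*sqrt(2770)/1385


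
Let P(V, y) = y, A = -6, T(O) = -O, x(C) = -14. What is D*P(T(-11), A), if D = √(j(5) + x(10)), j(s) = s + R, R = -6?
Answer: -6*I*√15 ≈ -23.238*I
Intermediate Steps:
j(s) = -6 + s (j(s) = s - 6 = -6 + s)
D = I*√15 (D = √((-6 + 5) - 14) = √(-1 - 14) = √(-15) = I*√15 ≈ 3.873*I)
D*P(T(-11), A) = (I*√15)*(-6) = -6*I*√15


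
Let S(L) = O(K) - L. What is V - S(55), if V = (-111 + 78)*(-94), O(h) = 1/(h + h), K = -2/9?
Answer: 12637/4 ≈ 3159.3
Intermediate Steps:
K = -2/9 (K = -2*1/9 = -2/9 ≈ -0.22222)
O(h) = 1/(2*h)
S(L) = -9/4 - L (S(L) = 1/(2*(-2/9)) - L = (1/2)*(-9/2) - L = -9/4 - L)
V = 3102 (V = -33*(-94) = 3102)
V - S(55) = 3102 - (-9/4 - 1*55) = 3102 - (-9/4 - 55) = 3102 - 1*(-229/4) = 3102 + 229/4 = 12637/4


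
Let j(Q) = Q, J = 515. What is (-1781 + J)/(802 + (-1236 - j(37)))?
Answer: 422/157 ≈ 2.6879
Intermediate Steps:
(-1781 + J)/(802 + (-1236 - j(37))) = (-1781 + 515)/(802 + (-1236 - 1*37)) = -1266/(802 + (-1236 - 37)) = -1266/(802 - 1273) = -1266/(-471) = -1266*(-1/471) = 422/157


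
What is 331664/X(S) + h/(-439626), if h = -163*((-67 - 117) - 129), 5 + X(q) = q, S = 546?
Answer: 145780516385/237837666 ≈ 612.94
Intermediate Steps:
X(q) = -5 + q
h = 51019 (h = -163*(-184 - 129) = -163*(-313) = 51019)
331664/X(S) + h/(-439626) = 331664/(-5 + 546) + 51019/(-439626) = 331664/541 + 51019*(-1/439626) = 331664*(1/541) - 51019/439626 = 331664/541 - 51019/439626 = 145780516385/237837666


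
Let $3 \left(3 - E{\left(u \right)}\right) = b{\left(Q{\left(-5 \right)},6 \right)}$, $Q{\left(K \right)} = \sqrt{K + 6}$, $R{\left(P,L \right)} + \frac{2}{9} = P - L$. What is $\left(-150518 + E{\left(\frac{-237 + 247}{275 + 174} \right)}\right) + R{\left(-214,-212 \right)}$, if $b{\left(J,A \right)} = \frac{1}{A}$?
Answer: $- \frac{2709311}{18} \approx -1.5052 \cdot 10^{5}$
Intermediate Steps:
$R{\left(P,L \right)} = - \frac{2}{9} + P - L$ ($R{\left(P,L \right)} = - \frac{2}{9} - \left(L - P\right) = - \frac{2}{9} + P - L$)
$Q{\left(K \right)} = \sqrt{6 + K}$
$E{\left(u \right)} = \frac{53}{18}$ ($E{\left(u \right)} = 3 - \frac{1}{3 \cdot 6} = 3 - \frac{1}{18} = \frac{53}{18}$)
$\left(-150518 + E{\left(\frac{-237 + 247}{275 + 174} \right)}\right) + R{\left(-214,-212 \right)} = \left(-150518 + \frac{53}{18}\right) - \frac{20}{9} = - \frac{2709271}{18} - \frac{20}{9} = - \frac{2709311}{18}$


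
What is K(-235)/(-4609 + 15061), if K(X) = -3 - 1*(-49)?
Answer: 23/5226 ≈ 0.0044011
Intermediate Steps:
K(X) = 46 (K(X) = -3 + 49 = 46)
K(-235)/(-4609 + 15061) = 46/(-4609 + 15061) = 46/10452 = 46*(1/10452) = 23/5226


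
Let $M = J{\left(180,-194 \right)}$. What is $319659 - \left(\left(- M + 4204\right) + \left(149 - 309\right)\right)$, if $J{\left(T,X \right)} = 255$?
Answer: $315870$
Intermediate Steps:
$M = 255$
$319659 - \left(\left(- M + 4204\right) + \left(149 - 309\right)\right) = 319659 - \left(\left(\left(-1\right) 255 + 4204\right) + \left(149 - 309\right)\right) = 319659 - \left(\left(-255 + 4204\right) + \left(149 - 309\right)\right) = 319659 - \left(3949 - 160\right) = 319659 - 3789 = 315870$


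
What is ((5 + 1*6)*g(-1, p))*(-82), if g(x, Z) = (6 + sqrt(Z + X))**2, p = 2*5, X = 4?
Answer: -45100 - 10824*sqrt(14) ≈ -85600.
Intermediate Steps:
p = 10
g(x, Z) = (6 + sqrt(4 + Z))**2 (g(x, Z) = (6 + sqrt(Z + 4))**2 = (6 + sqrt(4 + Z))**2)
((5 + 1*6)*g(-1, p))*(-82) = ((5 + 1*6)*(6 + sqrt(4 + 10))**2)*(-82) = ((5 + 6)*(6 + sqrt(14))**2)*(-82) = (11*(6 + sqrt(14))**2)*(-82) = -902*(6 + sqrt(14))**2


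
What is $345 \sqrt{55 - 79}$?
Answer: $690 i \sqrt{6} \approx 1690.1 i$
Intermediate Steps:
$345 \sqrt{55 - 79} = 345 \sqrt{-24} = 345 \cdot 2 i \sqrt{6} = 690 i \sqrt{6}$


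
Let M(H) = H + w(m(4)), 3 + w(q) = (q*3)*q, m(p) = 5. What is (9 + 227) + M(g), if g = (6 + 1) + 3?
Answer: 318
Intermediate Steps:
w(q) = -3 + 3*q² (w(q) = -3 + (q*3)*q = -3 + (3*q)*q = -3 + 3*q²)
g = 10 (g = 7 + 3 = 10)
M(H) = 72 + H (M(H) = H + (-3 + 3*5²) = H + (-3 + 3*25) = H + (-3 + 75) = H + 72 = 72 + H)
(9 + 227) + M(g) = (9 + 227) + (72 + 10) = 236 + 82 = 318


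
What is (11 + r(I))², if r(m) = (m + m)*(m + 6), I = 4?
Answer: 8281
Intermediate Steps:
r(m) = 2*m*(6 + m) (r(m) = (2*m)*(6 + m) = 2*m*(6 + m))
(11 + r(I))² = (11 + 2*4*(6 + 4))² = (11 + 2*4*10)² = (11 + 80)² = 91² = 8281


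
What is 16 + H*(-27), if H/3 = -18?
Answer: 1474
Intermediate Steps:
H = -54 (H = 3*(-18) = -54)
16 + H*(-27) = 16 - 54*(-27) = 16 + 1458 = 1474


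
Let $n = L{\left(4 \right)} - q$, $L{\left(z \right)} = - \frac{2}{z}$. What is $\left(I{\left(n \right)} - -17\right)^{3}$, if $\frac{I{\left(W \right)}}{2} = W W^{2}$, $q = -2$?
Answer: $\frac{857375}{64} \approx 13396.0$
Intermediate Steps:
$n = \frac{3}{2}$ ($n = - \frac{2}{4} - -2 = \left(-2\right) \frac{1}{4} + 2 = - \frac{1}{2} + 2 = \frac{3}{2} \approx 1.5$)
$I{\left(W \right)} = 2 W^{3}$ ($I{\left(W \right)} = 2 W W^{2} = 2 W^{3}$)
$\left(I{\left(n \right)} - -17\right)^{3} = \left(2 \left(\frac{3}{2}\right)^{3} - -17\right)^{3} = \left(2 \cdot \frac{27}{8} + 17\right)^{3} = \left(\frac{27}{4} + 17\right)^{3} = \left(\frac{95}{4}\right)^{3} = \frac{857375}{64}$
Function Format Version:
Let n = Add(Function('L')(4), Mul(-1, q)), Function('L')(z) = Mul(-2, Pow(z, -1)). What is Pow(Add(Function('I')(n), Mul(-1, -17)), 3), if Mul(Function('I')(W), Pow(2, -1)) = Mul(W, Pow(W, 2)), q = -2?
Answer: Rational(857375, 64) ≈ 13396.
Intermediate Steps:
n = Rational(3, 2) (n = Add(Mul(-2, Pow(4, -1)), Mul(-1, -2)) = Add(Mul(-2, Rational(1, 4)), 2) = Add(Rational(-1, 2), 2) = Rational(3, 2) ≈ 1.5000)
Function('I')(W) = Mul(2, Pow(W, 3)) (Function('I')(W) = Mul(2, Mul(W, Pow(W, 2))) = Mul(2, Pow(W, 3)))
Pow(Add(Function('I')(n), Mul(-1, -17)), 3) = Pow(Add(Mul(2, Pow(Rational(3, 2), 3)), Mul(-1, -17)), 3) = Pow(Add(Mul(2, Rational(27, 8)), 17), 3) = Pow(Add(Rational(27, 4), 17), 3) = Pow(Rational(95, 4), 3) = Rational(857375, 64)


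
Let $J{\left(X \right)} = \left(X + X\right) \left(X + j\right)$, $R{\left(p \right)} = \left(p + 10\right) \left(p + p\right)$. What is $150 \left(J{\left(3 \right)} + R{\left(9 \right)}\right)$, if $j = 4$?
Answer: $57600$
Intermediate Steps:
$R{\left(p \right)} = 2 p \left(10 + p\right)$ ($R{\left(p \right)} = \left(10 + p\right) 2 p = 2 p \left(10 + p\right)$)
$J{\left(X \right)} = 2 X \left(4 + X\right)$ ($J{\left(X \right)} = \left(X + X\right) \left(X + 4\right) = 2 X \left(4 + X\right)$)
$150 \left(J{\left(3 \right)} + R{\left(9 \right)}\right) = 150 \left(2 \cdot 3 \left(4 + 3\right) + 2 \cdot 9 \left(10 + 9\right)\right) = 150 \left(2 \cdot 3 \cdot 7 + 2 \cdot 9 \cdot 19\right) = 150 \left(42 + 342\right) = 150 \cdot 384 = 57600$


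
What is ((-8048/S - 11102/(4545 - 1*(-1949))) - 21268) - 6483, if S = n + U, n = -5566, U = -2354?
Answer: -44604325519/1607265 ≈ -27752.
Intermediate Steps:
S = -7920 (S = -5566 - 2354 = -7920)
((-8048/S - 11102/(4545 - 1*(-1949))) - 21268) - 6483 = ((-8048/(-7920) - 11102/(4545 - 1*(-1949))) - 21268) - 6483 = ((-8048*(-1/7920) - 11102/(4545 + 1949)) - 21268) - 6483 = ((503/495 - 11102/6494) - 21268) - 6483 = ((503/495 - 11102*1/6494) - 21268) - 6483 = ((503/495 - 5551/3247) - 21268) - 6483 = (-1114504/1607265 - 21268) - 6483 = -34184426524/1607265 - 6483 = -44604325519/1607265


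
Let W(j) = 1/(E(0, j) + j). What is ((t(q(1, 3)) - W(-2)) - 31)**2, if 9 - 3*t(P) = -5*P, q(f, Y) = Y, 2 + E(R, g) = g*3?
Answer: 52441/100 ≈ 524.41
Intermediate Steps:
E(R, g) = -2 + 3*g (E(R, g) = -2 + g*3 = -2 + 3*g)
t(P) = 3 + 5*P/3 (t(P) = 3 - (-5)*P/3 = 3 + 5*P/3)
W(j) = 1/(-2 + 4*j) (W(j) = 1/((-2 + 3*j) + j) = 1/(-2 + 4*j))
((t(q(1, 3)) - W(-2)) - 31)**2 = (((3 + (5/3)*3) - 1/(2*(-1 + 2*(-2)))) - 31)**2 = (((3 + 5) - 1/(2*(-1 - 4))) - 31)**2 = ((8 - 1/(2*(-5))) - 31)**2 = ((8 - (-1)/(2*5)) - 31)**2 = ((8 - 1*(-1/10)) - 31)**2 = ((8 + 1/10) - 31)**2 = (81/10 - 31)**2 = (-229/10)**2 = 52441/100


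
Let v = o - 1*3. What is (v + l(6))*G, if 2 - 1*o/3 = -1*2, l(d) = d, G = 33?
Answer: 495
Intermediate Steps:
o = 12 (o = 6 - (-3)*2 = 6 - 3*(-2) = 6 + 6 = 12)
v = 9 (v = 12 - 1*3 = 12 - 3 = 9)
(v + l(6))*G = (9 + 6)*33 = 15*33 = 495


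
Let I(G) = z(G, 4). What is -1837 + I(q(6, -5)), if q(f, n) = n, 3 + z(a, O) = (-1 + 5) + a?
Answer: -1841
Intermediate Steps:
z(a, O) = 1 + a (z(a, O) = -3 + ((-1 + 5) + a) = -3 + (4 + a) = 1 + a)
I(G) = 1 + G
-1837 + I(q(6, -5)) = -1837 + (1 - 5) = -1837 - 4 = -1841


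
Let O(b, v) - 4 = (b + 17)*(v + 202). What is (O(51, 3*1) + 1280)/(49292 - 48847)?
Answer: 15224/445 ≈ 34.211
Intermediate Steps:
O(b, v) = 4 + (17 + b)*(202 + v) (O(b, v) = 4 + (b + 17)*(v + 202) = 4 + (17 + b)*(202 + v))
(O(51, 3*1) + 1280)/(49292 - 48847) = ((3438 + 17*(3*1) + 202*51 + 51*(3*1)) + 1280)/(49292 - 48847) = ((3438 + 17*3 + 10302 + 51*3) + 1280)/445 = ((3438 + 51 + 10302 + 153) + 1280)*(1/445) = (13944 + 1280)*(1/445) = 15224*(1/445) = 15224/445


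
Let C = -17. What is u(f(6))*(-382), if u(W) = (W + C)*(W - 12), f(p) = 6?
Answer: -25212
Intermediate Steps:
u(W) = (-17 + W)*(-12 + W) (u(W) = (W - 17)*(W - 12) = (-17 + W)*(-12 + W))
u(f(6))*(-382) = (204 + 6**2 - 29*6)*(-382) = (204 + 36 - 174)*(-382) = 66*(-382) = -25212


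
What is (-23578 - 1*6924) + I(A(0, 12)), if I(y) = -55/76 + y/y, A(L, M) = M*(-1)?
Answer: -2318131/76 ≈ -30502.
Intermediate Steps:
A(L, M) = -M
I(y) = 21/76 (I(y) = -55*1/76 + 1 = -55/76 + 1 = 21/76)
(-23578 - 1*6924) + I(A(0, 12)) = (-23578 - 1*6924) + 21/76 = (-23578 - 6924) + 21/76 = -30502 + 21/76 = -2318131/76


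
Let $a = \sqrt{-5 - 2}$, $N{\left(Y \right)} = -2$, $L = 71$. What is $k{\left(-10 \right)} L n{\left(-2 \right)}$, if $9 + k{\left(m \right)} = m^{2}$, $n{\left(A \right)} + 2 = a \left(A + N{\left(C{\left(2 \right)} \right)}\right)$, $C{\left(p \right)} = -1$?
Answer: $-12922 - 25844 i \sqrt{7} \approx -12922.0 - 68377.0 i$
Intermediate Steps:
$a = i \sqrt{7}$ ($a = \sqrt{-7} = i \sqrt{7} \approx 2.6458 i$)
$n{\left(A \right)} = -2 + i \sqrt{7} \left(-2 + A\right)$ ($n{\left(A \right)} = -2 + i \sqrt{7} \left(A - 2\right) = -2 + i \sqrt{7} \left(-2 + A\right)$)
$k{\left(m \right)} = -9 + m^{2}$
$k{\left(-10 \right)} L n{\left(-2 \right)} = \left(-9 + \left(-10\right)^{2}\right) 71 \left(-2 - 2 i \sqrt{7} + i \left(-2\right) \sqrt{7}\right) = \left(-9 + 100\right) 71 \left(-2 - 2 i \sqrt{7} - 2 i \sqrt{7}\right) = 91 \cdot 71 \left(-2 - 4 i \sqrt{7}\right) = 6461 \left(-2 - 4 i \sqrt{7}\right) = -12922 - 25844 i \sqrt{7}$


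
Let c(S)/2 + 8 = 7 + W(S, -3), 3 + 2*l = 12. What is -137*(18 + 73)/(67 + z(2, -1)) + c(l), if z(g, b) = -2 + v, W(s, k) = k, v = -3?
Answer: -12963/62 ≈ -209.08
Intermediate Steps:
z(g, b) = -5 (z(g, b) = -2 - 3 = -5)
l = 9/2 (l = -3/2 + (½)*12 = -3/2 + 6 = 9/2 ≈ 4.5000)
c(S) = -8 (c(S) = -16 + 2*(7 - 3) = -16 + 2*4 = -16 + 8 = -8)
-137*(18 + 73)/(67 + z(2, -1)) + c(l) = -137*(18 + 73)/(67 - 5) - 8 = -12467/62 - 8 = -12963/62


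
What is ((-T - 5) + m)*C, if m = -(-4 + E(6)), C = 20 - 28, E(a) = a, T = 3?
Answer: 80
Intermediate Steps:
C = -8
m = -2 (m = -(-4 + 6) = -1*2 = -2)
((-T - 5) + m)*C = ((-1*3 - 5) - 2)*(-8) = ((-3 - 5) - 2)*(-8) = (-8 - 2)*(-8) = -10*(-8) = 80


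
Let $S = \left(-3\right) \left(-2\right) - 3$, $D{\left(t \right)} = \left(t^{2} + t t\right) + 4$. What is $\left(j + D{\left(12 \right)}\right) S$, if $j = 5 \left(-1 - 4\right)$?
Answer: $801$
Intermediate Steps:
$D{\left(t \right)} = 4 + 2 t^{2}$ ($D{\left(t \right)} = \left(t^{2} + t^{2}\right) + 4 = 2 t^{2} + 4 = 4 + 2 t^{2}$)
$j = -25$ ($j = 5 \left(-5\right) = -25$)
$S = 3$ ($S = 6 - 3 = 3$)
$\left(j + D{\left(12 \right)}\right) S = \left(-25 + \left(4 + 2 \cdot 12^{2}\right)\right) 3 = \left(-25 + \left(4 + 2 \cdot 144\right)\right) 3 = \left(-25 + \left(4 + 288\right)\right) 3 = \left(-25 + 292\right) 3 = 267 \cdot 3 = 801$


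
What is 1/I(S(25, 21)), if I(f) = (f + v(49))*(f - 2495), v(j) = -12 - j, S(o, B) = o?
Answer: 1/88920 ≈ 1.1246e-5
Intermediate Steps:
I(f) = (-2495 + f)*(-61 + f) (I(f) = (f + (-12 - 1*49))*(f - 2495) = (f + (-12 - 49))*(-2495 + f) = (f - 61)*(-2495 + f) = (-61 + f)*(-2495 + f) = (-2495 + f)*(-61 + f))
1/I(S(25, 21)) = 1/(152195 + 25² - 2556*25) = 1/(152195 + 625 - 63900) = 1/88920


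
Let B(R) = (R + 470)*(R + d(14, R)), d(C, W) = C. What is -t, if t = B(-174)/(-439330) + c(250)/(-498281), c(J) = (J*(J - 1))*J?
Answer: 681347453684/21890979173 ≈ 31.125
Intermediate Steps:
c(J) = J²*(-1 + J) (c(J) = (J*(-1 + J))*J = J²*(-1 + J))
B(R) = (14 + R)*(470 + R) (B(R) = (R + 470)*(R + 14) = (470 + R)*(14 + R) = (14 + R)*(470 + R))
t = -681347453684/21890979173 (t = (6580 + (-174)² + 484*(-174))/(-439330) + (250²*(-1 + 250))/(-498281) = (6580 + 30276 - 84216)*(-1/439330) + (62500*249)*(-1/498281) = -47360*(-1/439330) + 15562500*(-1/498281) = 4736/43933 - 15562500/498281 = -681347453684/21890979173 ≈ -31.125)
-t = -1*(-681347453684/21890979173) = 681347453684/21890979173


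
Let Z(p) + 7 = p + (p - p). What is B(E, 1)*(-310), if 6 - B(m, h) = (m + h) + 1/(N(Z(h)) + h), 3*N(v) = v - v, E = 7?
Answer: 930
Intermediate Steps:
Z(p) = -7 + p (Z(p) = -7 + (p + (p - p)) = -7 + (p + 0) = -7 + p)
N(v) = 0 (N(v) = (v - v)/3 = (⅓)*0 = 0)
B(m, h) = 6 - h - m - 1/h (B(m, h) = 6 - ((m + h) + 1/(0 + h)) = 6 - ((h + m) + 1/h) = 6 - (h + m + 1/h) = 6 + (-h - m - 1/h) = 6 - h - m - 1/h)
B(E, 1)*(-310) = (6 - 1*1 - 1*7 - 1/1)*(-310) = (6 - 1 - 7 - 1*1)*(-310) = (6 - 1 - 7 - 1)*(-310) = -3*(-310) = 930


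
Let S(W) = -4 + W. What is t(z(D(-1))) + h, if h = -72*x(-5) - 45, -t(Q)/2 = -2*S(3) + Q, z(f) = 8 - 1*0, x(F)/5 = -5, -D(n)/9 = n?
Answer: 1735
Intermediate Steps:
D(n) = -9*n
x(F) = -25 (x(F) = 5*(-5) = -25)
z(f) = 8 (z(f) = 8 + 0 = 8)
t(Q) = -4 - 2*Q (t(Q) = -2*(-2*(-4 + 3) + Q) = -2*(-2*(-1) + Q) = -2*(2 + Q) = -4 - 2*Q)
h = 1755 (h = -72*(-25) - 45 = 1800 - 45 = 1755)
t(z(D(-1))) + h = (-4 - 2*8) + 1755 = (-4 - 16) + 1755 = -20 + 1755 = 1735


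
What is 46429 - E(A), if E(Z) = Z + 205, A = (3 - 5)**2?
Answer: 46220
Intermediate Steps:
A = 4 (A = (-2)**2 = 4)
E(Z) = 205 + Z
46429 - E(A) = 46429 - (205 + 4) = 46429 - 1*209 = 46429 - 209 = 46220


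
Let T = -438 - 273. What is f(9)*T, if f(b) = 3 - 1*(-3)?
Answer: -4266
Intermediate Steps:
f(b) = 6 (f(b) = 3 + 3 = 6)
T = -711
f(9)*T = 6*(-711) = -4266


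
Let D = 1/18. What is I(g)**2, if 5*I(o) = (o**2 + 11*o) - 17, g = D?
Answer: 28185481/2624400 ≈ 10.740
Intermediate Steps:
D = 1/18 ≈ 0.055556
g = 1/18 ≈ 0.055556
I(o) = -17/5 + o**2/5 + 11*o/5 (I(o) = ((o**2 + 11*o) - 17)/5 = (-17 + o**2 + 11*o)/5 = -17/5 + o**2/5 + 11*o/5)
I(g)**2 = (-17/5 + (1/18)**2/5 + (11/5)*(1/18))**2 = (-17/5 + (1/5)*(1/324) + 11/90)**2 = (-17/5 + 1/1620 + 11/90)**2 = (-5309/1620)**2 = 28185481/2624400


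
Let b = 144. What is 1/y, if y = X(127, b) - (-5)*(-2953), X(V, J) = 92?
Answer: -1/14673 ≈ -6.8152e-5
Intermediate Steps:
y = -14673 (y = 92 - (-5)*(-2953) = 92 - 1*14765 = 92 - 14765 = -14673)
1/y = 1/(-14673) = -1/14673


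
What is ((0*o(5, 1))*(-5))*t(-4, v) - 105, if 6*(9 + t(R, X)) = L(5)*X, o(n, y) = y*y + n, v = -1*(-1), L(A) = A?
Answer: -105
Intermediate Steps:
v = 1
o(n, y) = n + y**2 (o(n, y) = y**2 + n = n + y**2)
t(R, X) = -9 + 5*X/6 (t(R, X) = -9 + (5*X)/6 = -9 + 5*X/6)
((0*o(5, 1))*(-5))*t(-4, v) - 105 = ((0*(5 + 1**2))*(-5))*(-9 + (5/6)*1) - 105 = ((0*(5 + 1))*(-5))*(-9 + 5/6) - 105 = ((0*6)*(-5))*(-49/6) - 105 = (0*(-5))*(-49/6) - 105 = 0*(-49/6) - 105 = 0 - 105 = -105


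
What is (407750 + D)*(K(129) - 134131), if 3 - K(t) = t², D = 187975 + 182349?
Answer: -117309438906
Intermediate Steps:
D = 370324
K(t) = 3 - t²
(407750 + D)*(K(129) - 134131) = (407750 + 370324)*((3 - 1*129²) - 134131) = 778074*((3 - 1*16641) - 134131) = 778074*((3 - 16641) - 134131) = 778074*(-16638 - 134131) = 778074*(-150769) = -117309438906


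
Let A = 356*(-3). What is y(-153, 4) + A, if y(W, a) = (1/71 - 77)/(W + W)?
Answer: -3866317/3621 ≈ -1067.7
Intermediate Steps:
y(W, a) = -2733/(71*W) (y(W, a) = (1/71 - 77)/((2*W)) = -2733/(71*W))
A = -1068
y(-153, 4) + A = -2733/71/(-153) - 1068 = -2733/71*(-1/153) - 1068 = 911/3621 - 1068 = -3866317/3621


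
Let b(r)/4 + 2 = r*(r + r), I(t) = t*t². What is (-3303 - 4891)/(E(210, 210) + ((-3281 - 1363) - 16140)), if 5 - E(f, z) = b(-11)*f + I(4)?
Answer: 34/923 ≈ 0.036836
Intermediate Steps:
I(t) = t³
b(r) = -8 + 8*r² (b(r) = -8 + 4*(r*(r + r)) = -8 + 4*(r*(2*r)) = -8 + 4*(2*r²) = -8 + 8*r²)
E(f, z) = -59 - 960*f (E(f, z) = 5 - ((-8 + 8*(-11)²)*f + 4³) = 5 - ((-8 + 8*121)*f + 64) = 5 - ((-8 + 968)*f + 64) = 5 - (960*f + 64) = 5 - (64 + 960*f) = 5 + (-64 - 960*f) = -59 - 960*f)
(-3303 - 4891)/(E(210, 210) + ((-3281 - 1363) - 16140)) = (-3303 - 4891)/((-59 - 960*210) + ((-3281 - 1363) - 16140)) = -8194/((-59 - 201600) + (-4644 - 16140)) = -8194/(-201659 - 20784) = -8194/(-222443) = -8194*(-1/222443) = 34/923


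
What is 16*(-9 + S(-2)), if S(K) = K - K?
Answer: -144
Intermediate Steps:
S(K) = 0
16*(-9 + S(-2)) = 16*(-9 + 0) = 16*(-9) = -144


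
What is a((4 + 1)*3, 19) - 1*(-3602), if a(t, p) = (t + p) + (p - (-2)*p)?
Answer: 3693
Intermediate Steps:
a(t, p) = t + 4*p (a(t, p) = (p + t) + (p + 2*p) = (p + t) + 3*p = t + 4*p)
a((4 + 1)*3, 19) - 1*(-3602) = ((4 + 1)*3 + 4*19) - 1*(-3602) = (5*3 + 76) + 3602 = (15 + 76) + 3602 = 91 + 3602 = 3693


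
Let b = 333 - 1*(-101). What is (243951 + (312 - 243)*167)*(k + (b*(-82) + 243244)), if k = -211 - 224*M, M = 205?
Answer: 41265437850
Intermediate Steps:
b = 434 (b = 333 + 101 = 434)
k = -46131 (k = -211 - 224*205 = -211 - 45920 = -46131)
(243951 + (312 - 243)*167)*(k + (b*(-82) + 243244)) = (243951 + (312 - 243)*167)*(-46131 + (434*(-82) + 243244)) = (243951 + 69*167)*(-46131 + (-35588 + 243244)) = (243951 + 11523)*(-46131 + 207656) = 255474*161525 = 41265437850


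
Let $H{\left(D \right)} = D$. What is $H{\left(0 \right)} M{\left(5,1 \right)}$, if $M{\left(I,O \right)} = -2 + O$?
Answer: $0$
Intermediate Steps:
$H{\left(0 \right)} M{\left(5,1 \right)} = 0 \left(-2 + 1\right) = 0 \left(-1\right) = 0$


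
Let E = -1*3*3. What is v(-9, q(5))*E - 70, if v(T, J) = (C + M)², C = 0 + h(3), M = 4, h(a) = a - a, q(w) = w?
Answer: -214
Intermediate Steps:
E = -9 (E = -3*3 = -9)
h(a) = 0
C = 0 (C = 0 + 0 = 0)
v(T, J) = 16 (v(T, J) = (0 + 4)² = 4² = 16)
v(-9, q(5))*E - 70 = 16*(-9) - 70 = -144 - 70 = -214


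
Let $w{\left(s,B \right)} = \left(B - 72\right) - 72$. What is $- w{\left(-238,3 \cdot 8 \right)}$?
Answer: $120$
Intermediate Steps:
$w{\left(s,B \right)} = -144 + B$ ($w{\left(s,B \right)} = \left(-72 + B\right) - 72 = -144 + B$)
$- w{\left(-238,3 \cdot 8 \right)} = - (-144 + 3 \cdot 8) = - (-144 + 24) = \left(-1\right) \left(-120\right) = 120$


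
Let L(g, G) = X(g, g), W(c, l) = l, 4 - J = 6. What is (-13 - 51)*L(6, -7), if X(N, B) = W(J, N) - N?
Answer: 0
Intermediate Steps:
J = -2 (J = 4 - 1*6 = 4 - 6 = -2)
X(N, B) = 0 (X(N, B) = N - N = 0)
L(g, G) = 0
(-13 - 51)*L(6, -7) = (-13 - 51)*0 = -64*0 = 0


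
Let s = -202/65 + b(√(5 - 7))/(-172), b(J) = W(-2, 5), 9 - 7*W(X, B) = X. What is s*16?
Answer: -975692/19565 ≈ -49.869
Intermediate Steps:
W(X, B) = 9/7 - X/7
b(J) = 11/7 (b(J) = 9/7 - ⅐*(-2) = 9/7 + 2/7 = 11/7)
s = -243923/78260 (s = -202/65 + (11/7)/(-172) = -202*1/65 + (11/7)*(-1/172) = -202/65 - 11/1204 = -243923/78260 ≈ -3.1168)
s*16 = -243923/78260*16 = -975692/19565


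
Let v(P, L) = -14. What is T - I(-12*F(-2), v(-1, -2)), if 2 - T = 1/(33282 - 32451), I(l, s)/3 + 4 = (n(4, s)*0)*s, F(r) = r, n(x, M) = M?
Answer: 11633/831 ≈ 13.999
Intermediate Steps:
I(l, s) = -12 (I(l, s) = -12 + 3*((s*0)*s) = -12 + 3*(0*s) = -12 + 3*0 = -12 + 0 = -12)
T = 1661/831 (T = 2 - 1/(33282 - 32451) = 2 - 1/831 = 1661/831 ≈ 1.9988)
T - I(-12*F(-2), v(-1, -2)) = 1661/831 - 1*(-12) = 1661/831 + 12 = 11633/831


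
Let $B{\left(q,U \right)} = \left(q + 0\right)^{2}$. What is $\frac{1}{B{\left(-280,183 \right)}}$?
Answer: $\frac{1}{78400} \approx 1.2755 \cdot 10^{-5}$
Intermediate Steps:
$B{\left(q,U \right)} = q^{2}$
$\frac{1}{B{\left(-280,183 \right)}} = \frac{1}{\left(-280\right)^{2}} = \frac{1}{78400}$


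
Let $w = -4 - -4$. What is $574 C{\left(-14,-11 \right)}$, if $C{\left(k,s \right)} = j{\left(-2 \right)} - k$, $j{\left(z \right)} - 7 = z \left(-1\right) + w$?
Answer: $13202$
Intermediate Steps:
$w = 0$ ($w = -4 + 4 = 0$)
$j{\left(z \right)} = 7 - z$ ($j{\left(z \right)} = 7 + \left(z \left(-1\right) + 0\right) = 7 + \left(- z + 0\right) = 7 - z$)
$C{\left(k,s \right)} = 9 - k$ ($C{\left(k,s \right)} = \left(7 - -2\right) - k = \left(7 + 2\right) - k = 9 - k$)
$574 C{\left(-14,-11 \right)} = 574 \left(9 - -14\right) = 574 \left(9 + 14\right) = 574 \cdot 23 = 13202$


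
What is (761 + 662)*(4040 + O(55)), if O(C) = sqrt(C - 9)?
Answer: 5748920 + 1423*sqrt(46) ≈ 5.7586e+6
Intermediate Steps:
O(C) = sqrt(-9 + C)
(761 + 662)*(4040 + O(55)) = (761 + 662)*(4040 + sqrt(-9 + 55)) = 1423*(4040 + sqrt(46)) = 5748920 + 1423*sqrt(46)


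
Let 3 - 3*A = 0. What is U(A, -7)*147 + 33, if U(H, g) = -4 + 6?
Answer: 327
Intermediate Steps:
A = 1 (A = 1 - ⅓*0 = 1 + 0 = 1)
U(H, g) = 2
U(A, -7)*147 + 33 = 2*147 + 33 = 294 + 33 = 327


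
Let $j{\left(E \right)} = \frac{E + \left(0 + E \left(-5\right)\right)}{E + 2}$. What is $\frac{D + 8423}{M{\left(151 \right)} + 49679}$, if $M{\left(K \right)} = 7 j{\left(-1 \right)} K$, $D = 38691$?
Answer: $\frac{47114}{53907} \approx 0.87399$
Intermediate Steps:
$j{\left(E \right)} = - \frac{4 E}{2 + E}$ ($j{\left(E \right)} = \frac{E + \left(0 - 5 E\right)}{2 + E} = \frac{E - 5 E}{2 + E} = \frac{\left(-4\right) E}{2 + E} = - \frac{4 E}{2 + E}$)
$M{\left(K \right)} = 28 K$ ($M{\left(K \right)} = 7 \left(\left(-4\right) \left(-1\right) \frac{1}{2 - 1}\right) K = 7 \left(\left(-4\right) \left(-1\right) 1^{-1}\right) K = 7 \left(\left(-4\right) \left(-1\right) 1\right) K = 7 \cdot 4 K = 28 K$)
$\frac{D + 8423}{M{\left(151 \right)} + 49679} = \frac{38691 + 8423}{28 \cdot 151 + 49679} = \frac{47114}{4228 + 49679} = \frac{47114}{53907}$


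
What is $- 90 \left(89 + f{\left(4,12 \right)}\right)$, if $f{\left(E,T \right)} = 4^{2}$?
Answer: $-9450$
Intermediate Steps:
$f{\left(E,T \right)} = 16$
$- 90 \left(89 + f{\left(4,12 \right)}\right) = - 90 \left(89 + 16\right) = \left(-90\right) 105 = -9450$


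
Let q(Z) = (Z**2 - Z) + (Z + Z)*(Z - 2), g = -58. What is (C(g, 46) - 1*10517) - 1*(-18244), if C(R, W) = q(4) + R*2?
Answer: 7639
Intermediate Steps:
q(Z) = Z**2 - Z + 2*Z*(-2 + Z) (q(Z) = (Z**2 - Z) + (2*Z)*(-2 + Z) = (Z**2 - Z) + 2*Z*(-2 + Z) = Z**2 - Z + 2*Z*(-2 + Z))
C(R, W) = 28 + 2*R (C(R, W) = 4*(-5 + 3*4) + R*2 = 4*(-5 + 12) + 2*R = 4*7 + 2*R = 28 + 2*R)
(C(g, 46) - 1*10517) - 1*(-18244) = ((28 + 2*(-58)) - 1*10517) - 1*(-18244) = ((28 - 116) - 10517) + 18244 = (-88 - 10517) + 18244 = -10605 + 18244 = 7639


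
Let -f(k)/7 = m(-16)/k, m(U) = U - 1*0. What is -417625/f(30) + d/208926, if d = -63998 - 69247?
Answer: -24237005055/216664 ≈ -1.1186e+5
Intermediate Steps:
m(U) = U (m(U) = U + 0 = U)
f(k) = 112/k (f(k) = -(-112)/k = 112/k)
d = -133245
-417625/f(30) + d/208926 = -417625/(112/30) - 133245/208926 = -417625/(112*(1/30)) - 133245*1/208926 = -417625/56/15 - 4935/7738 = -417625*15/56 - 4935/7738 = -6264375/56 - 4935/7738 = -24237005055/216664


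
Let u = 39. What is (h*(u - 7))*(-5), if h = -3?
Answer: 480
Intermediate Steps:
(h*(u - 7))*(-5) = -3*(39 - 7)*(-5) = -3*32*(-5) = -96*(-5) = 480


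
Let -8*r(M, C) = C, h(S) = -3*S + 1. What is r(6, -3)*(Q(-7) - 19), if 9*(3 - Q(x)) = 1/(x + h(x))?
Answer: -2161/360 ≈ -6.0028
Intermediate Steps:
h(S) = 1 - 3*S
r(M, C) = -C/8
Q(x) = 3 - 1/(9*(1 - 2*x)) (Q(x) = 3 - 1/(9*(x + (1 - 3*x))) = 3 - 1/(9*(1 - 2*x)))
r(6, -3)*(Q(-7) - 19) = (-⅛*(-3))*(2*(-13 + 27*(-7))/(9*(-1 + 2*(-7))) - 19) = 3*(2*(-13 - 189)/(9*(-1 - 14)) - 19)/8 = 3*((2/9)*(-202)/(-15) - 19)/8 = 3*((2/9)*(-1/15)*(-202) - 19)/8 = 3*(404/135 - 19)/8 = (3/8)*(-2161/135) = -2161/360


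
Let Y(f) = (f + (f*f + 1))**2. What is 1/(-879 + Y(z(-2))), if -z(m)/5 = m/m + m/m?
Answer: 1/7402 ≈ 0.00013510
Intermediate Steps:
z(m) = -10 (z(m) = -5*(m/m + m/m) = -5*(1 + 1) = -5*2 = -10)
Y(f) = (1 + f + f**2)**2 (Y(f) = (f + (f**2 + 1))**2 = (f + (1 + f**2))**2 = (1 + f + f**2)**2)
1/(-879 + Y(z(-2))) = 1/(-879 + (1 - 10 + (-10)**2)**2) = 1/(-879 + (1 - 10 + 100)**2) = 1/(-879 + 91**2) = 1/(-879 + 8281) = 1/7402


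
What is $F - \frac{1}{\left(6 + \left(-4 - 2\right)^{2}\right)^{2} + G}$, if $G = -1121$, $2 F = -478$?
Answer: $- \frac{153678}{643} \approx -239.0$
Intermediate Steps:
$F = -239$ ($F = \frac{1}{2} \left(-478\right) = -239$)
$F - \frac{1}{\left(6 + \left(-4 - 2\right)^{2}\right)^{2} + G} = -239 - \frac{1}{\left(6 + \left(-4 - 2\right)^{2}\right)^{2} - 1121} = -239 - \frac{1}{\left(6 + \left(-6\right)^{2}\right)^{2} - 1121} = -239 - \frac{1}{\left(6 + 36\right)^{2} - 1121} = -239 - \frac{1}{42^{2} - 1121} = -239 - \frac{1}{1764 - 1121} = -239 - \frac{1}{643} = - \frac{153678}{643}$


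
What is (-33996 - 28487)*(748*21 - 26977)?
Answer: 704120927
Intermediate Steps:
(-33996 - 28487)*(748*21 - 26977) = -62483*(15708 - 26977) = -62483*(-11269) = 704120927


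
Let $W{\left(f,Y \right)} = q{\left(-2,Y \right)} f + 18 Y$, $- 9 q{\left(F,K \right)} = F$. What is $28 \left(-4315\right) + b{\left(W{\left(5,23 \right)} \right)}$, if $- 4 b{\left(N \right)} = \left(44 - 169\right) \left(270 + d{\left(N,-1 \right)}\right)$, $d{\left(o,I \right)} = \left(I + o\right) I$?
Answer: $- \frac{4511645}{36} \approx -1.2532 \cdot 10^{5}$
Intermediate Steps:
$q{\left(F,K \right)} = - \frac{F}{9}$
$d{\left(o,I \right)} = I \left(I + o\right)$
$W{\left(f,Y \right)} = 18 Y + \frac{2 f}{9}$ ($W{\left(f,Y \right)} = \left(- \frac{1}{9}\right) \left(-2\right) f + 18 Y = \frac{2 f}{9} + 18 Y = 18 Y + \frac{2 f}{9}$)
$b{\left(N \right)} = \frac{33875}{4} - \frac{125 N}{4}$ ($b{\left(N \right)} = - \frac{\left(44 - 169\right) \left(270 - \left(-1 + N\right)\right)}{4} = - \frac{\left(-125\right) \left(270 - \left(-1 + N\right)\right)}{4} = - \frac{\left(-125\right) \left(271 - N\right)}{4} = - \frac{-33875 + 125 N}{4} = \frac{33875}{4} - \frac{125 N}{4}$)
$28 \left(-4315\right) + b{\left(W{\left(5,23 \right)} \right)} = 28 \left(-4315\right) + \left(\frac{33875}{4} - \frac{125 \left(18 \cdot 23 + \frac{2}{9} \cdot 5\right)}{4}\right) = -120820 + \left(\frac{33875}{4} - \frac{125 \left(414 + \frac{10}{9}\right)}{4}\right) = -120820 + \left(\frac{33875}{4} - \frac{116750}{9}\right) = -120820 - \frac{162125}{36} = - \frac{4511645}{36}$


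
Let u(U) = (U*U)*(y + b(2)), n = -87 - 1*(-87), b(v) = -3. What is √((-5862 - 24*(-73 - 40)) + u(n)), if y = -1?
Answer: 15*I*√14 ≈ 56.125*I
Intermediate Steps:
n = 0 (n = -87 + 87 = 0)
u(U) = -4*U² (u(U) = (U*U)*(-1 - 3) = U²*(-4) = -4*U²)
√((-5862 - 24*(-73 - 40)) + u(n)) = √((-5862 - 24*(-73 - 40)) - 4*0²) = √((-5862 - 24*(-113)) - 4*0) = √((-5862 - 1*(-2712)) + 0) = √((-5862 + 2712) + 0) = √(-3150 + 0) = √(-3150) = 15*I*√14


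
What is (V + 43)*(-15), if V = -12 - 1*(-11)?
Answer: -630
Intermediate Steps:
V = -1 (V = -12 + 11 = -1)
(V + 43)*(-15) = (-1 + 43)*(-15) = 42*(-15) = -630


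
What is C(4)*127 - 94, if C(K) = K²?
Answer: 1938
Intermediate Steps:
C(4)*127 - 94 = 4²*127 - 94 = 16*127 - 94 = 2032 - 94 = 1938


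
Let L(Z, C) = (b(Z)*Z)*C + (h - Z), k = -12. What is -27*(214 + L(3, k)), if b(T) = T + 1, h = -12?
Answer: -1485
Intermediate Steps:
b(T) = 1 + T
L(Z, C) = -12 - Z + C*Z*(1 + Z) (L(Z, C) = ((1 + Z)*Z)*C + (-12 - Z) = (Z*(1 + Z))*C + (-12 - Z) = C*Z*(1 + Z) + (-12 - Z) = -12 - Z + C*Z*(1 + Z))
-27*(214 + L(3, k)) = -27*(214 + (-12 - 1*3 - 12*3*(1 + 3))) = -27*(214 + (-12 - 3 - 12*3*4)) = -27*(214 + (-12 - 3 - 144)) = -27*(214 - 159) = -27*55 = -1485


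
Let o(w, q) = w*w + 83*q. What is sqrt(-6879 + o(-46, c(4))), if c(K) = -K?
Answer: I*sqrt(5095) ≈ 71.379*I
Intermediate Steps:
o(w, q) = w**2 + 83*q
sqrt(-6879 + o(-46, c(4))) = sqrt(-6879 + ((-46)**2 + 83*(-1*4))) = sqrt(-6879 + (2116 + 83*(-4))) = sqrt(-6879 + (2116 - 332)) = sqrt(-6879 + 1784) = sqrt(-5095) = I*sqrt(5095)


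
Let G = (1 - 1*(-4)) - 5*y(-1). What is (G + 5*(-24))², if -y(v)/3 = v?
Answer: 16900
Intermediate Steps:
y(v) = -3*v
G = -10 (G = (1 - 1*(-4)) - (-15)*(-1) = (1 + 4) - 5*3 = 5 - 15 = -10)
(G + 5*(-24))² = (-10 + 5*(-24))² = (-10 - 120)² = (-130)² = 16900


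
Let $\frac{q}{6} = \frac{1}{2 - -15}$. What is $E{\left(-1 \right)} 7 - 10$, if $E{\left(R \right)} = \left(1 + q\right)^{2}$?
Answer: $\frac{813}{289} \approx 2.8131$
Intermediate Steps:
$q = \frac{6}{17}$ ($q = \frac{6}{2 - -15} = \frac{6}{2 + 15} = \frac{6}{17} \approx 0.35294$)
$E{\left(R \right)} = \frac{529}{289}$ ($E{\left(R \right)} = \left(1 + \frac{6}{17}\right)^{2} = \left(\frac{23}{17}\right)^{2} = \frac{529}{289}$)
$E{\left(-1 \right)} 7 - 10 = \frac{529}{289} \cdot 7 - 10 = \frac{3703}{289} - 10 = \frac{813}{289}$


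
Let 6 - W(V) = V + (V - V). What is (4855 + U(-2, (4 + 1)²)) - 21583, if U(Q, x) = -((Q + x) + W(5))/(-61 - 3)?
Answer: -133821/8 ≈ -16728.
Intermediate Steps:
W(V) = 6 - V (W(V) = 6 - (V + (V - V)) = 6 - (V + 0) = 6 - V)
U(Q, x) = 1/64 + Q/64 + x/64 (U(Q, x) = -((Q + x) + (6 - 1*5))/(-61 - 3) = -((Q + x) + (6 - 5))/(-64) = -((Q + x) + 1)*(-1)/64 = -(1 + Q + x)*(-1)/64 = -(-1/64 - Q/64 - x/64) = 1/64 + Q/64 + x/64)
(4855 + U(-2, (4 + 1)²)) - 21583 = (4855 + (1/64 + (1/64)*(-2) + (4 + 1)²/64)) - 21583 = (4855 + (1/64 - 1/32 + (1/64)*5²)) - 21583 = (4855 + (1/64 - 1/32 + (1/64)*25)) - 21583 = (4855 + (1/64 - 1/32 + 25/64)) - 21583 = (4855 + 3/8) - 21583 = 38843/8 - 21583 = -133821/8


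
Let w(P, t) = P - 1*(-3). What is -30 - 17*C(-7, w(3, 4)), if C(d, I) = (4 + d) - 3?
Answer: 72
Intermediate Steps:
w(P, t) = 3 + P (w(P, t) = P + 3 = 3 + P)
C(d, I) = 1 + d
-30 - 17*C(-7, w(3, 4)) = -30 - 17*(1 - 7) = -30 - 17*(-6) = -30 + 102 = 72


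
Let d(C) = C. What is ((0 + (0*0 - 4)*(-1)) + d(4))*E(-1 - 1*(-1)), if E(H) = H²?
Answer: 0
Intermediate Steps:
((0 + (0*0 - 4)*(-1)) + d(4))*E(-1 - 1*(-1)) = ((0 + (0*0 - 4)*(-1)) + 4)*(-1 - 1*(-1))² = ((0 + (0 - 4)*(-1)) + 4)*(-1 + 1)² = ((0 - 4*(-1)) + 4)*0² = ((0 + 4) + 4)*0 = (4 + 4)*0 = 8*0 = 0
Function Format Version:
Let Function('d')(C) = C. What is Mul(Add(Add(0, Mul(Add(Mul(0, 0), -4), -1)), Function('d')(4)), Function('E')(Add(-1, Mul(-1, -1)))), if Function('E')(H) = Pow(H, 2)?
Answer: 0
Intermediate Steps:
Mul(Add(Add(0, Mul(Add(Mul(0, 0), -4), -1)), Function('d')(4)), Function('E')(Add(-1, Mul(-1, -1)))) = Mul(Add(Add(0, Mul(Add(Mul(0, 0), -4), -1)), 4), Pow(Add(-1, Mul(-1, -1)), 2)) = Mul(Add(Add(0, Mul(Add(0, -4), -1)), 4), Pow(Add(-1, 1), 2)) = Mul(Add(Add(0, Mul(-4, -1)), 4), Pow(0, 2)) = Mul(Add(Add(0, 4), 4), 0) = Mul(Add(4, 4), 0) = Mul(8, 0) = 0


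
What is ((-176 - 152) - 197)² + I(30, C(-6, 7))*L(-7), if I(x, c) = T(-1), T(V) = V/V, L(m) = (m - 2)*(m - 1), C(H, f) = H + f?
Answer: 275697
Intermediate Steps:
L(m) = (-1 + m)*(-2 + m) (L(m) = (-2 + m)*(-1 + m) = (-1 + m)*(-2 + m))
T(V) = 1
I(x, c) = 1
((-176 - 152) - 197)² + I(30, C(-6, 7))*L(-7) = ((-176 - 152) - 197)² + 1*(2 + (-7)² - 3*(-7)) = (-328 - 197)² + 1*(2 + 49 + 21) = (-525)² + 1*72 = 275625 + 72 = 275697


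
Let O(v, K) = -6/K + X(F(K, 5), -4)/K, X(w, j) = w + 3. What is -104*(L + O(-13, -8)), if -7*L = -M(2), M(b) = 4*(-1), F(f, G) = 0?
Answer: 143/7 ≈ 20.429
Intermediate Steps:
M(b) = -4
X(w, j) = 3 + w
O(v, K) = -3/K (O(v, K) = -6/K + (3 + 0)/K = -6/K + 3/K = -3/K)
L = -4/7 (L = -(-1)*(-4)/7 = -⅐*4 = -4/7 ≈ -0.57143)
-104*(L + O(-13, -8)) = -104*(-4/7 - 3/(-8)) = -104*(-4/7 - 3*(-⅛)) = -104*(-4/7 + 3/8) = -104*(-11/56) = 143/7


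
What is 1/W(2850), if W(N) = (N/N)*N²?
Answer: 1/8122500 ≈ 1.2311e-7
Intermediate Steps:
W(N) = N² (W(N) = 1*N² = N²)
1/W(2850) = 1/(2850²) = 1/8122500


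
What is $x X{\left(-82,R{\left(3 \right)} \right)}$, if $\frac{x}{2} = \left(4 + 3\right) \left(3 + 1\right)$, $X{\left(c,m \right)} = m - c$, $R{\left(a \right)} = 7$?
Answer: $4984$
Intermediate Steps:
$x = 56$ ($x = 2 \left(4 + 3\right) \left(3 + 1\right) = 2 \cdot 7 \cdot 4 = 2 \cdot 28 = 56$)
$x X{\left(-82,R{\left(3 \right)} \right)} = 56 \left(7 - -82\right) = 56 \left(7 + 82\right) = 56 \cdot 89 = 4984$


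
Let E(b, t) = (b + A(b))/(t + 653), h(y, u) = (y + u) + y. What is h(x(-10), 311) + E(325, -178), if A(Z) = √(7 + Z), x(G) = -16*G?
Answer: 12002/19 + 2*√83/475 ≈ 631.72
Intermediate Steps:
h(y, u) = u + 2*y (h(y, u) = (u + y) + y = u + 2*y)
E(b, t) = (b + √(7 + b))/(653 + t) (E(b, t) = (b + √(7 + b))/(t + 653) = (b + √(7 + b))/(653 + t))
h(x(-10), 311) + E(325, -178) = (311 + 2*(-16*(-10))) + (325 + √(7 + 325))/(653 - 178) = (311 + 2*160) + (325 + √332)/475 = (311 + 320) + (325 + 2*√83)/475 = 631 + (13/19 + 2*√83/475) = 12002/19 + 2*√83/475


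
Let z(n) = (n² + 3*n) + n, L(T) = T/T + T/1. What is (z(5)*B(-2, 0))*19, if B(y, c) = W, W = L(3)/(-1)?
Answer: -3420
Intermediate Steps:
L(T) = 1 + T (L(T) = 1 + T*1 = 1 + T)
W = -4 (W = (1 + 3)/(-1) = 4*(-1) = -4)
B(y, c) = -4
z(n) = n² + 4*n
(z(5)*B(-2, 0))*19 = ((5*(4 + 5))*(-4))*19 = ((5*9)*(-4))*19 = (45*(-4))*19 = -180*19 = -3420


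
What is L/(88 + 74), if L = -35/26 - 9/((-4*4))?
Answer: -163/33696 ≈ -0.0048374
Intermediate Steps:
L = -163/208 (L = -35*1/26 - 9/(-16) = -35/26 - 9*(-1/16) = -35/26 + 9/16 = -163/208 ≈ -0.78365)
L/(88 + 74) = -163/208/(88 + 74) = -163/208/162 = (1/162)*(-163/208) = -163/33696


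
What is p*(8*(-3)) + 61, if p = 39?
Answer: -875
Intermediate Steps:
p*(8*(-3)) + 61 = 39*(8*(-3)) + 61 = 39*(-24) + 61 = -936 + 61 = -875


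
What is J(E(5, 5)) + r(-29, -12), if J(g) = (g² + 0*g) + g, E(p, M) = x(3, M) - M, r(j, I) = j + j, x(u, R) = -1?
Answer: -28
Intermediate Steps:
r(j, I) = 2*j
E(p, M) = -1 - M
J(g) = g + g² (J(g) = (g² + 0) + g = g² + g = g + g²)
J(E(5, 5)) + r(-29, -12) = (-1 - 1*5)*(1 + (-1 - 1*5)) + 2*(-29) = (-1 - 5)*(1 + (-1 - 5)) - 58 = -6*(1 - 6) - 58 = -6*(-5) - 58 = 30 - 58 = -28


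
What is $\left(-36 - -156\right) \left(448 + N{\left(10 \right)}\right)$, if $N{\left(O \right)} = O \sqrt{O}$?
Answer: $53760 + 1200 \sqrt{10} \approx 57555.0$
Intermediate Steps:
$N{\left(O \right)} = O^{\frac{3}{2}}$
$\left(-36 - -156\right) \left(448 + N{\left(10 \right)}\right) = \left(-36 - -156\right) \left(448 + 10^{\frac{3}{2}}\right) = \left(-36 + 156\right) \left(448 + 10 \sqrt{10}\right) = 120 \left(448 + 10 \sqrt{10}\right) = 53760 + 1200 \sqrt{10}$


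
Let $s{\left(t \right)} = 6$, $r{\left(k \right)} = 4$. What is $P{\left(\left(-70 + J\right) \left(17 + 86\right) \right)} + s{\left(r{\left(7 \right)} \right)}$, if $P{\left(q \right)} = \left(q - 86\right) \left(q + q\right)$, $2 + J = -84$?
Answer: $519124950$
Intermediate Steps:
$J = -86$ ($J = -2 - 84 = -86$)
$P{\left(q \right)} = 2 q \left(-86 + q\right)$ ($P{\left(q \right)} = \left(-86 + q\right) 2 q = 2 q \left(-86 + q\right)$)
$P{\left(\left(-70 + J\right) \left(17 + 86\right) \right)} + s{\left(r{\left(7 \right)} \right)} = 2 \left(-70 - 86\right) \left(17 + 86\right) \left(-86 + \left(-70 - 86\right) \left(17 + 86\right)\right) + 6 = 2 \left(\left(-156\right) 103\right) \left(-86 - 16068\right) + 6 = 2 \left(-16068\right) \left(-86 - 16068\right) + 6 = 2 \left(-16068\right) \left(-16154\right) + 6 = 519124944 + 6 = 519124950$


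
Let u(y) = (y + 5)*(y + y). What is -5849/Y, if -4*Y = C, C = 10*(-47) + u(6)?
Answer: -11698/169 ≈ -69.219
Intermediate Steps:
u(y) = 2*y*(5 + y) (u(y) = (5 + y)*(2*y) = 2*y*(5 + y))
C = -338 (C = 10*(-47) + 2*6*(5 + 6) = -470 + 2*6*11 = -470 + 132 = -338)
Y = 169/2 (Y = -1/4*(-338) = 169/2 ≈ 84.500)
-5849/Y = -5849/169/2 = -5849*2/169 = -11698/169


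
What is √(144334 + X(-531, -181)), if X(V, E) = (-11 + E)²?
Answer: √181198 ≈ 425.67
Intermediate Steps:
√(144334 + X(-531, -181)) = √(144334 + (-11 - 181)²) = √(144334 + (-192)²) = √(144334 + 36864) = √181198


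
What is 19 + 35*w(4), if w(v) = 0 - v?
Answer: -121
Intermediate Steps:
w(v) = -v
19 + 35*w(4) = 19 + 35*(-1*4) = 19 + 35*(-4) = 19 - 140 = -121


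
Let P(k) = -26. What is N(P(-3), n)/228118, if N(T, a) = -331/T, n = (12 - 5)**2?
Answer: 331/5931068 ≈ 5.5808e-5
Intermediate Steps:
n = 49 (n = 7**2 = 49)
N(P(-3), n)/228118 = -331/(-26)/228118 = -331*(-1/26)*(1/228118) = (331/26)*(1/228118) = 331/5931068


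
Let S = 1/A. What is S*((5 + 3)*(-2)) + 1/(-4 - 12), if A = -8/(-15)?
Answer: -481/16 ≈ -30.063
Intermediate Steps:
A = 8/15 (A = -8*(-1/15) = 8/15 ≈ 0.53333)
S = 15/8 (S = 1/(8/15) = 15/8 ≈ 1.8750)
S*((5 + 3)*(-2)) + 1/(-4 - 12) = 15*((5 + 3)*(-2))/8 + 1/(-4 - 12) = 15*(8*(-2))/8 + 1/(-16) = (15/8)*(-16) - 1/16 = -30 - 1/16 = -481/16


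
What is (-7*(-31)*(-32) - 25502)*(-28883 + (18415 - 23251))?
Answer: 1094046674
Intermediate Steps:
(-7*(-31)*(-32) - 25502)*(-28883 + (18415 - 23251)) = (217*(-32) - 25502)*(-28883 - 4836) = (-6944 - 25502)*(-33719) = -32446*(-33719) = 1094046674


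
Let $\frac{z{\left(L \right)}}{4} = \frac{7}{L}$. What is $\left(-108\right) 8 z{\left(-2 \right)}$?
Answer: $12096$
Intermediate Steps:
$z{\left(L \right)} = \frac{28}{L}$ ($z{\left(L \right)} = 4 \frac{7}{L} = \frac{28}{L}$)
$\left(-108\right) 8 z{\left(-2 \right)} = \left(-108\right) 8 \frac{28}{-2} = - 864 \cdot 28 \left(- \frac{1}{2}\right) = \left(-864\right) \left(-14\right) = 12096$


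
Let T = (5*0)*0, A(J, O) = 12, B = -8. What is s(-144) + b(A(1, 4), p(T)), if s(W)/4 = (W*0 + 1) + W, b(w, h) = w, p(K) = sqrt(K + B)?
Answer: -560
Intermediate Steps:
T = 0 (T = 0*0 = 0)
p(K) = sqrt(-8 + K) (p(K) = sqrt(K - 8) = sqrt(-8 + K))
s(W) = 4 + 4*W (s(W) = 4*((W*0 + 1) + W) = 4*((0 + 1) + W) = 4*(1 + W) = 4 + 4*W)
s(-144) + b(A(1, 4), p(T)) = (4 + 4*(-144)) + 12 = (4 - 576) + 12 = -572 + 12 = -560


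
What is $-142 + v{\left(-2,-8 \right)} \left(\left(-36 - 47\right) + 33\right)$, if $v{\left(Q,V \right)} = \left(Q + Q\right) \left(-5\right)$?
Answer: $-1142$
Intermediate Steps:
$v{\left(Q,V \right)} = - 10 Q$ ($v{\left(Q,V \right)} = 2 Q \left(-5\right) = - 10 Q$)
$-142 + v{\left(-2,-8 \right)} \left(\left(-36 - 47\right) + 33\right) = -142 + \left(-10\right) \left(-2\right) \left(\left(-36 - 47\right) + 33\right) = -142 + 20 \left(-83 + 33\right) = -142 + 20 \left(-50\right) = -142 - 1000 = -1142$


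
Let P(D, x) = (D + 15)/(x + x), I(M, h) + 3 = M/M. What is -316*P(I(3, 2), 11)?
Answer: -2054/11 ≈ -186.73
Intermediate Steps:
I(M, h) = -2 (I(M, h) = -3 + M/M = -3 + 1 = -2)
P(D, x) = (15 + D)/(2*x) (P(D, x) = (15 + D)/((2*x)) = (15 + D)*(1/(2*x)) = (15 + D)/(2*x))
-316*P(I(3, 2), 11) = -158*(15 - 2)/11 = -158*13/11 = -316*13/22 = -2054/11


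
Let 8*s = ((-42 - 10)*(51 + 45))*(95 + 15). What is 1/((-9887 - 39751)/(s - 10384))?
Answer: 39512/24819 ≈ 1.5920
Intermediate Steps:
s = -68640 (s = (((-42 - 10)*(51 + 45))*(95 + 15))/8 = (-52*96*110)/8 = (-4992*110)/8 = (1/8)*(-549120) = -68640)
1/((-9887 - 39751)/(s - 10384)) = 1/((-9887 - 39751)/(-68640 - 10384)) = 1/(-49638/(-79024)) = 1/(-49638*(-1/79024)) = 1/(24819/39512) = 39512/24819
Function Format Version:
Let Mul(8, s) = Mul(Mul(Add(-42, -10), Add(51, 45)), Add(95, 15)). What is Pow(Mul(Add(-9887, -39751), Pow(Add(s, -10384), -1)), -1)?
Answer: Rational(39512, 24819) ≈ 1.5920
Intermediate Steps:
s = -68640 (s = Mul(Rational(1, 8), Mul(Mul(Add(-42, -10), Add(51, 45)), Add(95, 15))) = Mul(Rational(1, 8), Mul(Mul(-52, 96), 110)) = Mul(Rational(1, 8), Mul(-4992, 110)) = Mul(Rational(1, 8), -549120) = -68640)
Pow(Mul(Add(-9887, -39751), Pow(Add(s, -10384), -1)), -1) = Pow(Mul(Add(-9887, -39751), Pow(Add(-68640, -10384), -1)), -1) = Pow(Mul(-49638, Pow(-79024, -1)), -1) = Pow(Mul(-49638, Rational(-1, 79024)), -1) = Pow(Rational(24819, 39512), -1) = Rational(39512, 24819)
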